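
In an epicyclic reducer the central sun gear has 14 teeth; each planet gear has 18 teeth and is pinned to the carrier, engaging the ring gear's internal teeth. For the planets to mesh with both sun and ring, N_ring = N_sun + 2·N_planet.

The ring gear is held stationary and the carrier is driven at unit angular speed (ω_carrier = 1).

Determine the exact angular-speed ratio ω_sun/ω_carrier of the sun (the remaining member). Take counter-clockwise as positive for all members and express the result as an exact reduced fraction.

N_ring = 14 + 2·18 = 50
14(ω_s−ω_c) = −50(ω_r−ω_c),  ω_r=0, ω_c=1
ω_s = 1 − (50/14)(0−1) = 32/7
ω_s/ω_c = 32/7

32/7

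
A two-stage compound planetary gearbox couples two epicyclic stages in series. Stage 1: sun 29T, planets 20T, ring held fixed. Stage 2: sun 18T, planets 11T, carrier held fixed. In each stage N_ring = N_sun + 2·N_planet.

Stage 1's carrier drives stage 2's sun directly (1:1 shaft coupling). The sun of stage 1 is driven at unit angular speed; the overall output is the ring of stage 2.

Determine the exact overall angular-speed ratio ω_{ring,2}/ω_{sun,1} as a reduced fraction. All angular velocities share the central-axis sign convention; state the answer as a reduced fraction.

Stage 1: N_ring = 29 + 2·20 = 69
Stage 1: 29(ω_s−ω_c) = −69(ω_r−ω_c),  ω_r=0, ω_s=1
Stage 1: 29(1−ω_c) = −69(0−ω_c)  ⇒  98ω_c = 29  ⇒  ω_c = 29/98
  ⇒ ω_c¹/ω_s¹ = 29/98
Stage 2: N_ring = 18 + 2·11 = 40
Stage 2: 18(ω_s−ω_c) = −40(ω_r−ω_c),  ω_c=0, ω_s=1
Stage 2: ω_r = 0 − (18/40)(1−0) = -9/20
  ⇒ ω_r²/ω_s² = -9/20
Coupling ω_s² = ω_c¹ ⇒ overall = 29/98 × -9/20 = -261/1960

-261/1960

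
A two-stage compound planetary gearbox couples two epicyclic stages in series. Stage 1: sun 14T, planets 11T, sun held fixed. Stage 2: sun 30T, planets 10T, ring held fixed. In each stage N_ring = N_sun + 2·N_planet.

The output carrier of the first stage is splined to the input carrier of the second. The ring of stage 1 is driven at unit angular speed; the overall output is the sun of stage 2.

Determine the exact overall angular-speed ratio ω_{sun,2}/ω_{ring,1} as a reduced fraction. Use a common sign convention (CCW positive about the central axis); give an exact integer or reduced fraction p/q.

Stage 1: N_ring = 14 + 2·11 = 36
Stage 1: 14(ω_s−ω_c) = −36(ω_r−ω_c),  ω_s=0, ω_r=1
Stage 1: 14(0−ω_c) = −36(1−ω_c)  ⇒  50ω_c = 36  ⇒  ω_c = 18/25
  ⇒ ω_c¹/ω_r¹ = 18/25
Stage 2: N_ring = 30 + 2·10 = 50
Stage 2: 30(ω_s−ω_c) = −50(ω_r−ω_c),  ω_r=0, ω_c=1
Stage 2: ω_s = 1 − (50/30)(0−1) = 8/3
  ⇒ ω_s²/ω_c² = 8/3
Coupling ω_c² = ω_c¹ ⇒ overall = 18/25 × 8/3 = 48/25

48/25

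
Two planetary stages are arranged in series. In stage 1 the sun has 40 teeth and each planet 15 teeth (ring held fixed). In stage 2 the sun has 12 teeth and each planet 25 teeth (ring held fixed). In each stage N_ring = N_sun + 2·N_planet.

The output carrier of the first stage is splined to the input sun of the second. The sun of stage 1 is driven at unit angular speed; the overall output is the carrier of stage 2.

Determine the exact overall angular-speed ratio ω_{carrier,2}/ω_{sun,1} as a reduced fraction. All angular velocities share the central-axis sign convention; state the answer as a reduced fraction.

24/407

Stage 1: N_ring = 40 + 2·15 = 70
Stage 1: 40(ω_s−ω_c) = −70(ω_r−ω_c),  ω_r=0, ω_s=1
Stage 1: 40(1−ω_c) = −70(0−ω_c)  ⇒  110ω_c = 40  ⇒  ω_c = 4/11
  ⇒ ω_c¹/ω_s¹ = 4/11
Stage 2: N_ring = 12 + 2·25 = 62
Stage 2: 12(ω_s−ω_c) = −62(ω_r−ω_c),  ω_r=0, ω_s=1
Stage 2: 12(1−ω_c) = −62(0−ω_c)  ⇒  74ω_c = 12  ⇒  ω_c = 6/37
  ⇒ ω_c²/ω_s² = 6/37
Coupling ω_s² = ω_c¹ ⇒ overall = 4/11 × 6/37 = 24/407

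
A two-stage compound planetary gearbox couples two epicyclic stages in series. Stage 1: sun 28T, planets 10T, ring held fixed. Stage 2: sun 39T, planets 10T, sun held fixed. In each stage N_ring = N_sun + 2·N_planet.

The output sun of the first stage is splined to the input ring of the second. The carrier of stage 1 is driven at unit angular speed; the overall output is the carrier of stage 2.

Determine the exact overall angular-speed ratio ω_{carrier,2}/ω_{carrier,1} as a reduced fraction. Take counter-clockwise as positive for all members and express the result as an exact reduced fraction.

Stage 1: N_ring = 28 + 2·10 = 48
Stage 1: 28(ω_s−ω_c) = −48(ω_r−ω_c),  ω_r=0, ω_c=1
Stage 1: ω_s = 1 − (48/28)(0−1) = 19/7
  ⇒ ω_s¹/ω_c¹ = 19/7
Stage 2: N_ring = 39 + 2·10 = 59
Stage 2: 39(ω_s−ω_c) = −59(ω_r−ω_c),  ω_s=0, ω_r=1
Stage 2: 39(0−ω_c) = −59(1−ω_c)  ⇒  98ω_c = 59  ⇒  ω_c = 59/98
  ⇒ ω_c²/ω_r² = 59/98
Coupling ω_r² = ω_s¹ ⇒ overall = 19/7 × 59/98 = 1121/686

1121/686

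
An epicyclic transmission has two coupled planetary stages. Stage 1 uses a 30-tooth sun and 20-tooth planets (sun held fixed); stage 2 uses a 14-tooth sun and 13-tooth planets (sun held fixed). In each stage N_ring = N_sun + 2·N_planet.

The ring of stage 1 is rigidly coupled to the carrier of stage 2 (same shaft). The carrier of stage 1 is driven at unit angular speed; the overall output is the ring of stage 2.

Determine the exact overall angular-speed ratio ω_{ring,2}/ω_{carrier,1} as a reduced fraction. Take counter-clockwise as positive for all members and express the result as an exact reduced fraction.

27/14

Stage 1: N_ring = 30 + 2·20 = 70
Stage 1: 30(ω_s−ω_c) = −70(ω_r−ω_c),  ω_s=0, ω_c=1
Stage 1: ω_r = 1 − (30/70)(0−1) = 10/7
  ⇒ ω_r¹/ω_c¹ = 10/7
Stage 2: N_ring = 14 + 2·13 = 40
Stage 2: 14(ω_s−ω_c) = −40(ω_r−ω_c),  ω_s=0, ω_c=1
Stage 2: ω_r = 1 − (14/40)(0−1) = 27/20
  ⇒ ω_r²/ω_c² = 27/20
Coupling ω_c² = ω_r¹ ⇒ overall = 10/7 × 27/20 = 27/14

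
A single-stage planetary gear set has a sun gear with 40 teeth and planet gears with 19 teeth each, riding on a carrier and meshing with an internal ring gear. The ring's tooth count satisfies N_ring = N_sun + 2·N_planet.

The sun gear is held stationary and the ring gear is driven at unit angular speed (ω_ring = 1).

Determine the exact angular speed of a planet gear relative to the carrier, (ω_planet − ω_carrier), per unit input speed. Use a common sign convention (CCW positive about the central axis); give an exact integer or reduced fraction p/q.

1560/1121

N_ring = 40 + 2·19 = 78
40(ω_s−ω_c) = −78(ω_r−ω_c),  ω_s=0, ω_r=1
40(0−ω_c) = −78(1−ω_c)  ⇒  118ω_c = 78  ⇒  ω_c = 39/59
sun–planet: 40·(0−39/59) = −19·(ω_p−ω_c)  ⇒  ω_p−ω_c = −(40/19)·(-39/59) = 1560/1121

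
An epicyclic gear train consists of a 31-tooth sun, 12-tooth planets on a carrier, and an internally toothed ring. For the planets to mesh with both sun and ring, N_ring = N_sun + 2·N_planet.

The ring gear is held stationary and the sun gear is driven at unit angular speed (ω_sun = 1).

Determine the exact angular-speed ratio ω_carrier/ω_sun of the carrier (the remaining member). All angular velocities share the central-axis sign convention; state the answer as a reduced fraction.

N_ring = 31 + 2·12 = 55
31(ω_s−ω_c) = −55(ω_r−ω_c),  ω_r=0, ω_s=1
31(1−ω_c) = −55(0−ω_c)  ⇒  86ω_c = 31  ⇒  ω_c = 31/86
ω_c/ω_s = 31/86

31/86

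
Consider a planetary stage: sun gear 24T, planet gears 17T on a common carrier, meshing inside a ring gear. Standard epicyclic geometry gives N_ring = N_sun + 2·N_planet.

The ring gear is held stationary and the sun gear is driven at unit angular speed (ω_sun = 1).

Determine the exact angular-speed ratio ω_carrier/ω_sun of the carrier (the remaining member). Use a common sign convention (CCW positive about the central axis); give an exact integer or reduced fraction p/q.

12/41

N_ring = 24 + 2·17 = 58
24(ω_s−ω_c) = −58(ω_r−ω_c),  ω_r=0, ω_s=1
24(1−ω_c) = −58(0−ω_c)  ⇒  82ω_c = 24  ⇒  ω_c = 12/41
ω_c/ω_s = 12/41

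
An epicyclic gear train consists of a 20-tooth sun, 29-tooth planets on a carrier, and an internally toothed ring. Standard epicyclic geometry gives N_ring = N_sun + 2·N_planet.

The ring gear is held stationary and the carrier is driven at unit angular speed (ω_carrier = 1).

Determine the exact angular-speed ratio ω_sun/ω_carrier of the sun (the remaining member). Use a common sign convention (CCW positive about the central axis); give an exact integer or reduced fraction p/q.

49/10

N_ring = 20 + 2·29 = 78
20(ω_s−ω_c) = −78(ω_r−ω_c),  ω_r=0, ω_c=1
ω_s = 1 − (78/20)(0−1) = 49/10
ω_s/ω_c = 49/10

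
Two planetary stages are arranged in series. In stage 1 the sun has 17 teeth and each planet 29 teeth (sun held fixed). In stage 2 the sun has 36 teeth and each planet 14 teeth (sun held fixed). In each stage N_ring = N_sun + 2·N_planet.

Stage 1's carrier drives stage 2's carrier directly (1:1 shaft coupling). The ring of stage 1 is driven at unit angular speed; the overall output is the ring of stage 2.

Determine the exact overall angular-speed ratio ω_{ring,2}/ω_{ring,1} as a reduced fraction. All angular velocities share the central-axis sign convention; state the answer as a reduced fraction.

Stage 1: N_ring = 17 + 2·29 = 75
Stage 1: 17(ω_s−ω_c) = −75(ω_r−ω_c),  ω_s=0, ω_r=1
Stage 1: 17(0−ω_c) = −75(1−ω_c)  ⇒  92ω_c = 75  ⇒  ω_c = 75/92
  ⇒ ω_c¹/ω_r¹ = 75/92
Stage 2: N_ring = 36 + 2·14 = 64
Stage 2: 36(ω_s−ω_c) = −64(ω_r−ω_c),  ω_s=0, ω_c=1
Stage 2: ω_r = 1 − (36/64)(0−1) = 25/16
  ⇒ ω_r²/ω_c² = 25/16
Coupling ω_c² = ω_c¹ ⇒ overall = 75/92 × 25/16 = 1875/1472

1875/1472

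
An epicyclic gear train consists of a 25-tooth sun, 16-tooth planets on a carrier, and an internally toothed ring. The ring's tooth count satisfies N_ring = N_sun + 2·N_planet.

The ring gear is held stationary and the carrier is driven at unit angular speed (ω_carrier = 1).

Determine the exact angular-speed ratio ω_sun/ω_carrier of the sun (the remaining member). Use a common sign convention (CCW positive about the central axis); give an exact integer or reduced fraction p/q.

N_ring = 25 + 2·16 = 57
25(ω_s−ω_c) = −57(ω_r−ω_c),  ω_r=0, ω_c=1
ω_s = 1 − (57/25)(0−1) = 82/25
ω_s/ω_c = 82/25

82/25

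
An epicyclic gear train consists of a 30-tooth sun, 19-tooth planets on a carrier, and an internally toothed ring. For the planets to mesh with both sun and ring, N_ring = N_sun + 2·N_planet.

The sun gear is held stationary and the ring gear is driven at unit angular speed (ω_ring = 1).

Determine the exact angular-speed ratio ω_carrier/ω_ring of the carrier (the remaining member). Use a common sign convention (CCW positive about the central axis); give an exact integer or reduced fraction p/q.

34/49

N_ring = 30 + 2·19 = 68
30(ω_s−ω_c) = −68(ω_r−ω_c),  ω_s=0, ω_r=1
30(0−ω_c) = −68(1−ω_c)  ⇒  98ω_c = 68  ⇒  ω_c = 34/49
ω_c/ω_r = 34/49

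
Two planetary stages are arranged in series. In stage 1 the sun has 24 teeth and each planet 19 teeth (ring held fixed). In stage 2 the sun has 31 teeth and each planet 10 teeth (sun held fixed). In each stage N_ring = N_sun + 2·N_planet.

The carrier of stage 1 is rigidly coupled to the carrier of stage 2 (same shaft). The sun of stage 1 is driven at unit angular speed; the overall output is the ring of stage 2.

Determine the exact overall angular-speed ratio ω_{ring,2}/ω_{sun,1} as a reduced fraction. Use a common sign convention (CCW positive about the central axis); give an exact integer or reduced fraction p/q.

328/731

Stage 1: N_ring = 24 + 2·19 = 62
Stage 1: 24(ω_s−ω_c) = −62(ω_r−ω_c),  ω_r=0, ω_s=1
Stage 1: 24(1−ω_c) = −62(0−ω_c)  ⇒  86ω_c = 24  ⇒  ω_c = 12/43
  ⇒ ω_c¹/ω_s¹ = 12/43
Stage 2: N_ring = 31 + 2·10 = 51
Stage 2: 31(ω_s−ω_c) = −51(ω_r−ω_c),  ω_s=0, ω_c=1
Stage 2: ω_r = 1 − (31/51)(0−1) = 82/51
  ⇒ ω_r²/ω_c² = 82/51
Coupling ω_c² = ω_c¹ ⇒ overall = 12/43 × 82/51 = 328/731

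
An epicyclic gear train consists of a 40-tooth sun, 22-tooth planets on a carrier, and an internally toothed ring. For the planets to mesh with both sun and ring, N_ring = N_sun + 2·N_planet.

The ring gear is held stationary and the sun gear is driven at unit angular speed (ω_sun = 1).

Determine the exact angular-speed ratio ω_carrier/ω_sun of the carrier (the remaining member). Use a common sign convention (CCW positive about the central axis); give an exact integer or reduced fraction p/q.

N_ring = 40 + 2·22 = 84
40(ω_s−ω_c) = −84(ω_r−ω_c),  ω_r=0, ω_s=1
40(1−ω_c) = −84(0−ω_c)  ⇒  124ω_c = 40  ⇒  ω_c = 10/31
ω_c/ω_s = 10/31

10/31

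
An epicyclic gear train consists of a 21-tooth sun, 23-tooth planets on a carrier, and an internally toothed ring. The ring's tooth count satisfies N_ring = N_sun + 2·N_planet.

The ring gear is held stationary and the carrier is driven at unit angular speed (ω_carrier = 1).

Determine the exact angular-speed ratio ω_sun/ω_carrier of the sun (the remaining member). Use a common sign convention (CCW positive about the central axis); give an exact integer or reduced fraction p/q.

88/21

N_ring = 21 + 2·23 = 67
21(ω_s−ω_c) = −67(ω_r−ω_c),  ω_r=0, ω_c=1
ω_s = 1 − (67/21)(0−1) = 88/21
ω_s/ω_c = 88/21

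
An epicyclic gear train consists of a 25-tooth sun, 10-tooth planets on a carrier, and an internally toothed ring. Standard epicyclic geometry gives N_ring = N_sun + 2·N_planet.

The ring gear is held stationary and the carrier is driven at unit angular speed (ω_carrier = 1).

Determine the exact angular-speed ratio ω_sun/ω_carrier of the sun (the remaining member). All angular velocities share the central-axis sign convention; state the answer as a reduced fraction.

14/5

N_ring = 25 + 2·10 = 45
25(ω_s−ω_c) = −45(ω_r−ω_c),  ω_r=0, ω_c=1
ω_s = 1 − (45/25)(0−1) = 14/5
ω_s/ω_c = 14/5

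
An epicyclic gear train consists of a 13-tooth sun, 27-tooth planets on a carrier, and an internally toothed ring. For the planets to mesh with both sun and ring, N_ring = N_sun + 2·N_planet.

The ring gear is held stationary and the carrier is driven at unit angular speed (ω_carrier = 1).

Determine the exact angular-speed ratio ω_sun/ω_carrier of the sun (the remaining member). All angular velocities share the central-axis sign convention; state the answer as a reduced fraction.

N_ring = 13 + 2·27 = 67
13(ω_s−ω_c) = −67(ω_r−ω_c),  ω_r=0, ω_c=1
ω_s = 1 − (67/13)(0−1) = 80/13
ω_s/ω_c = 80/13

80/13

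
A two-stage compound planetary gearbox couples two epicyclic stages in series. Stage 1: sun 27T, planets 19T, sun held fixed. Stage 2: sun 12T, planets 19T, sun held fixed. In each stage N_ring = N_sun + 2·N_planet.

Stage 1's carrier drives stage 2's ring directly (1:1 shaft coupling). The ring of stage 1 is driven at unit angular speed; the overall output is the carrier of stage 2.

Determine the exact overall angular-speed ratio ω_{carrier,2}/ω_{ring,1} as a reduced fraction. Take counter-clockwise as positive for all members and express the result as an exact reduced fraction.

1625/2852

Stage 1: N_ring = 27 + 2·19 = 65
Stage 1: 27(ω_s−ω_c) = −65(ω_r−ω_c),  ω_s=0, ω_r=1
Stage 1: 27(0−ω_c) = −65(1−ω_c)  ⇒  92ω_c = 65  ⇒  ω_c = 65/92
  ⇒ ω_c¹/ω_r¹ = 65/92
Stage 2: N_ring = 12 + 2·19 = 50
Stage 2: 12(ω_s−ω_c) = −50(ω_r−ω_c),  ω_s=0, ω_r=1
Stage 2: 12(0−ω_c) = −50(1−ω_c)  ⇒  62ω_c = 50  ⇒  ω_c = 25/31
  ⇒ ω_c²/ω_r² = 25/31
Coupling ω_r² = ω_c¹ ⇒ overall = 65/92 × 25/31 = 1625/2852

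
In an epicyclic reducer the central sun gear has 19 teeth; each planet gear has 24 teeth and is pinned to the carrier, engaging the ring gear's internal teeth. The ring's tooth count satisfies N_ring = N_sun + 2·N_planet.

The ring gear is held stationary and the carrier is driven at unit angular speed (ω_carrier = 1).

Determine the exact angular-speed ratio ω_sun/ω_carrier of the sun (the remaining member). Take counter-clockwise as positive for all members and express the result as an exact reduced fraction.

86/19

N_ring = 19 + 2·24 = 67
19(ω_s−ω_c) = −67(ω_r−ω_c),  ω_r=0, ω_c=1
ω_s = 1 − (67/19)(0−1) = 86/19
ω_s/ω_c = 86/19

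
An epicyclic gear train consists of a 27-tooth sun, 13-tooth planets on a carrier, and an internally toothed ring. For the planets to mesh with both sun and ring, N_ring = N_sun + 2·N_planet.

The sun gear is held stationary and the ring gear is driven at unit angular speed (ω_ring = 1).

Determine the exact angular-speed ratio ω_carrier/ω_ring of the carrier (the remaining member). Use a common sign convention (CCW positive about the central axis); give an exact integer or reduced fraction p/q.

53/80

N_ring = 27 + 2·13 = 53
27(ω_s−ω_c) = −53(ω_r−ω_c),  ω_s=0, ω_r=1
27(0−ω_c) = −53(1−ω_c)  ⇒  80ω_c = 53  ⇒  ω_c = 53/80
ω_c/ω_r = 53/80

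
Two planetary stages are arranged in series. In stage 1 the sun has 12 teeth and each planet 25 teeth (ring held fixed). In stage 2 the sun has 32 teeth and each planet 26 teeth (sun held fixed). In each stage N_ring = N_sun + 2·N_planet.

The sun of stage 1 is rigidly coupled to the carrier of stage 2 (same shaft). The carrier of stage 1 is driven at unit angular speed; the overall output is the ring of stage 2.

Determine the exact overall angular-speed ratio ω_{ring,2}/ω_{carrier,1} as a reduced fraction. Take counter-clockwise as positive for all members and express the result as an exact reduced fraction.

Stage 1: N_ring = 12 + 2·25 = 62
Stage 1: 12(ω_s−ω_c) = −62(ω_r−ω_c),  ω_r=0, ω_c=1
Stage 1: ω_s = 1 − (62/12)(0−1) = 37/6
  ⇒ ω_s¹/ω_c¹ = 37/6
Stage 2: N_ring = 32 + 2·26 = 84
Stage 2: 32(ω_s−ω_c) = −84(ω_r−ω_c),  ω_s=0, ω_c=1
Stage 2: ω_r = 1 − (32/84)(0−1) = 29/21
  ⇒ ω_r²/ω_c² = 29/21
Coupling ω_c² = ω_s¹ ⇒ overall = 37/6 × 29/21 = 1073/126

1073/126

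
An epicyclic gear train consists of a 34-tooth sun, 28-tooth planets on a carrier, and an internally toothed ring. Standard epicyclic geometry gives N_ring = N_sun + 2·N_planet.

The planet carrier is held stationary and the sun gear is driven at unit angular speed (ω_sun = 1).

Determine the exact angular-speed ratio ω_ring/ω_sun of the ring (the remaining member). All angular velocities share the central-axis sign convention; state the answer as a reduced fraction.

N_ring = 34 + 2·28 = 90
34(ω_s−ω_c) = −90(ω_r−ω_c),  ω_c=0, ω_s=1
ω_r = 0 − (34/90)(1−0) = -17/45
ω_r/ω_s = -17/45

-17/45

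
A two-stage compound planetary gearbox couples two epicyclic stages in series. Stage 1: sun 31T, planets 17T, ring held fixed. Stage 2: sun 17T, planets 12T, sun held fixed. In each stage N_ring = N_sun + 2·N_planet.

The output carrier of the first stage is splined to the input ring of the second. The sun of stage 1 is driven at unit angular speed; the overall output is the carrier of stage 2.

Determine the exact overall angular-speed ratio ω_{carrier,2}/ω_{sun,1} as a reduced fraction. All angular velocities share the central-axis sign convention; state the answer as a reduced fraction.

1271/5568

Stage 1: N_ring = 31 + 2·17 = 65
Stage 1: 31(ω_s−ω_c) = −65(ω_r−ω_c),  ω_r=0, ω_s=1
Stage 1: 31(1−ω_c) = −65(0−ω_c)  ⇒  96ω_c = 31  ⇒  ω_c = 31/96
  ⇒ ω_c¹/ω_s¹ = 31/96
Stage 2: N_ring = 17 + 2·12 = 41
Stage 2: 17(ω_s−ω_c) = −41(ω_r−ω_c),  ω_s=0, ω_r=1
Stage 2: 17(0−ω_c) = −41(1−ω_c)  ⇒  58ω_c = 41  ⇒  ω_c = 41/58
  ⇒ ω_c²/ω_r² = 41/58
Coupling ω_r² = ω_c¹ ⇒ overall = 31/96 × 41/58 = 1271/5568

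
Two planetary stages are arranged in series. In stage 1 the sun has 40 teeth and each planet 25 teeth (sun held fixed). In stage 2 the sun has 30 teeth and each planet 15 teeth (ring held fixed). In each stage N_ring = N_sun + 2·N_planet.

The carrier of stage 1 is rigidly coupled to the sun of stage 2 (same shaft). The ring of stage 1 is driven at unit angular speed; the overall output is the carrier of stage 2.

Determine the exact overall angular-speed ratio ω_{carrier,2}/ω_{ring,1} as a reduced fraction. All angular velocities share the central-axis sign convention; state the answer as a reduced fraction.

3/13

Stage 1: N_ring = 40 + 2·25 = 90
Stage 1: 40(ω_s−ω_c) = −90(ω_r−ω_c),  ω_s=0, ω_r=1
Stage 1: 40(0−ω_c) = −90(1−ω_c)  ⇒  130ω_c = 90  ⇒  ω_c = 9/13
  ⇒ ω_c¹/ω_r¹ = 9/13
Stage 2: N_ring = 30 + 2·15 = 60
Stage 2: 30(ω_s−ω_c) = −60(ω_r−ω_c),  ω_r=0, ω_s=1
Stage 2: 30(1−ω_c) = −60(0−ω_c)  ⇒  90ω_c = 30  ⇒  ω_c = 1/3
  ⇒ ω_c²/ω_s² = 1/3
Coupling ω_s² = ω_c¹ ⇒ overall = 9/13 × 1/3 = 3/13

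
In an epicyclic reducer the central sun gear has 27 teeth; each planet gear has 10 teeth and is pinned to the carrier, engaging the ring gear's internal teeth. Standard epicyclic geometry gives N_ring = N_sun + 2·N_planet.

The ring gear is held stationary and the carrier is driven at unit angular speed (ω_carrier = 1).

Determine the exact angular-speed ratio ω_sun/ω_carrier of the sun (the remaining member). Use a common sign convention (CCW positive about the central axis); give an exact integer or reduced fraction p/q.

74/27

N_ring = 27 + 2·10 = 47
27(ω_s−ω_c) = −47(ω_r−ω_c),  ω_r=0, ω_c=1
ω_s = 1 − (47/27)(0−1) = 74/27
ω_s/ω_c = 74/27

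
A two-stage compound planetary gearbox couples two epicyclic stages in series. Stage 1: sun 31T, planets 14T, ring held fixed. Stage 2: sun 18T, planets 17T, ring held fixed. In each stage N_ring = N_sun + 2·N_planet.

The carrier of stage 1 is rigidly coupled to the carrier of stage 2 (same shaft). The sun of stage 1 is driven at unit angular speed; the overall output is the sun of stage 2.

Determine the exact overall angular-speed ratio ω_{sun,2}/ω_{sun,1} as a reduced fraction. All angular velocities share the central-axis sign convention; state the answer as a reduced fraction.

217/162

Stage 1: N_ring = 31 + 2·14 = 59
Stage 1: 31(ω_s−ω_c) = −59(ω_r−ω_c),  ω_r=0, ω_s=1
Stage 1: 31(1−ω_c) = −59(0−ω_c)  ⇒  90ω_c = 31  ⇒  ω_c = 31/90
  ⇒ ω_c¹/ω_s¹ = 31/90
Stage 2: N_ring = 18 + 2·17 = 52
Stage 2: 18(ω_s−ω_c) = −52(ω_r−ω_c),  ω_r=0, ω_c=1
Stage 2: ω_s = 1 − (52/18)(0−1) = 35/9
  ⇒ ω_s²/ω_c² = 35/9
Coupling ω_c² = ω_c¹ ⇒ overall = 31/90 × 35/9 = 217/162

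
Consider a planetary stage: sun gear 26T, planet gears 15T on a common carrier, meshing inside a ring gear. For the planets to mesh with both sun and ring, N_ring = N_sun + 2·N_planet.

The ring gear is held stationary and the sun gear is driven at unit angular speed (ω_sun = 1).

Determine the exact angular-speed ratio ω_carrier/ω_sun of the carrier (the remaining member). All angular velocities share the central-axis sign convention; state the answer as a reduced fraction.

N_ring = 26 + 2·15 = 56
26(ω_s−ω_c) = −56(ω_r−ω_c),  ω_r=0, ω_s=1
26(1−ω_c) = −56(0−ω_c)  ⇒  82ω_c = 26  ⇒  ω_c = 13/41
ω_c/ω_s = 13/41

13/41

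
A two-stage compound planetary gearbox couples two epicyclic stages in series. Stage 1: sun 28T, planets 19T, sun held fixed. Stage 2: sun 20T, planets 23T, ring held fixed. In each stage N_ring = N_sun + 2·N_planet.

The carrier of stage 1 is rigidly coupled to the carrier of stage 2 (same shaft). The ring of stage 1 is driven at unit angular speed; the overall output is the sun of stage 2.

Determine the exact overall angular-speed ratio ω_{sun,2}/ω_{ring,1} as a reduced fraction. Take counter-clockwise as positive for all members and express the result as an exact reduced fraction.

1419/470

Stage 1: N_ring = 28 + 2·19 = 66
Stage 1: 28(ω_s−ω_c) = −66(ω_r−ω_c),  ω_s=0, ω_r=1
Stage 1: 28(0−ω_c) = −66(1−ω_c)  ⇒  94ω_c = 66  ⇒  ω_c = 33/47
  ⇒ ω_c¹/ω_r¹ = 33/47
Stage 2: N_ring = 20 + 2·23 = 66
Stage 2: 20(ω_s−ω_c) = −66(ω_r−ω_c),  ω_r=0, ω_c=1
Stage 2: ω_s = 1 − (66/20)(0−1) = 43/10
  ⇒ ω_s²/ω_c² = 43/10
Coupling ω_c² = ω_c¹ ⇒ overall = 33/47 × 43/10 = 1419/470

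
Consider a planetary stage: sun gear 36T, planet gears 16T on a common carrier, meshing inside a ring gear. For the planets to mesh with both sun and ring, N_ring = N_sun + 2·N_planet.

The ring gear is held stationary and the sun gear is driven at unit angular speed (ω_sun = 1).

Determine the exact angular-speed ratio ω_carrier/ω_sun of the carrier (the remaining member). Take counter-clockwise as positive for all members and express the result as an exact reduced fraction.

N_ring = 36 + 2·16 = 68
36(ω_s−ω_c) = −68(ω_r−ω_c),  ω_r=0, ω_s=1
36(1−ω_c) = −68(0−ω_c)  ⇒  104ω_c = 36  ⇒  ω_c = 9/26
ω_c/ω_s = 9/26

9/26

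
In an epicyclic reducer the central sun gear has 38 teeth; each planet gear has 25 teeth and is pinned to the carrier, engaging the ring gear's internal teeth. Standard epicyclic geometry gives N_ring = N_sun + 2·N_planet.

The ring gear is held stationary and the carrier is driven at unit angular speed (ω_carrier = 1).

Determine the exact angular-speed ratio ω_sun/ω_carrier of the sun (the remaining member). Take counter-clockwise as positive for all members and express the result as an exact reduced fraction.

N_ring = 38 + 2·25 = 88
38(ω_s−ω_c) = −88(ω_r−ω_c),  ω_r=0, ω_c=1
ω_s = 1 − (88/38)(0−1) = 63/19
ω_s/ω_c = 63/19

63/19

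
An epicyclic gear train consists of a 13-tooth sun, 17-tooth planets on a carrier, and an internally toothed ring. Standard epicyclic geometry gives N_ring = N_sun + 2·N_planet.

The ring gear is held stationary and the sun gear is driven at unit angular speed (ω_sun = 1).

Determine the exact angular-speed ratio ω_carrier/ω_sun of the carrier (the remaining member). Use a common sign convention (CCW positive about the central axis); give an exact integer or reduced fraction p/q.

N_ring = 13 + 2·17 = 47
13(ω_s−ω_c) = −47(ω_r−ω_c),  ω_r=0, ω_s=1
13(1−ω_c) = −47(0−ω_c)  ⇒  60ω_c = 13  ⇒  ω_c = 13/60
ω_c/ω_s = 13/60

13/60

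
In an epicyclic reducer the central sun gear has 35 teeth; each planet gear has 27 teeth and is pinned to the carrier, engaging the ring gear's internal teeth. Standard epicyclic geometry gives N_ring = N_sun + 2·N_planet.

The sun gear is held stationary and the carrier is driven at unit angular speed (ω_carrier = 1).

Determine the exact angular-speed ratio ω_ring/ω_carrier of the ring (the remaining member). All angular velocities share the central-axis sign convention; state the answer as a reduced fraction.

N_ring = 35 + 2·27 = 89
35(ω_s−ω_c) = −89(ω_r−ω_c),  ω_s=0, ω_c=1
ω_r = 1 − (35/89)(0−1) = 124/89
ω_r/ω_c = 124/89

124/89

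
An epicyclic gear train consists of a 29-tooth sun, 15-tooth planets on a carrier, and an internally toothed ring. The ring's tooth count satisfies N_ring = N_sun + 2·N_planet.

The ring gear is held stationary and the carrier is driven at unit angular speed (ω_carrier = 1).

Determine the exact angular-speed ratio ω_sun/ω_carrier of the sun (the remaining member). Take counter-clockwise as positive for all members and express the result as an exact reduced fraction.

88/29

N_ring = 29 + 2·15 = 59
29(ω_s−ω_c) = −59(ω_r−ω_c),  ω_r=0, ω_c=1
ω_s = 1 − (59/29)(0−1) = 88/29
ω_s/ω_c = 88/29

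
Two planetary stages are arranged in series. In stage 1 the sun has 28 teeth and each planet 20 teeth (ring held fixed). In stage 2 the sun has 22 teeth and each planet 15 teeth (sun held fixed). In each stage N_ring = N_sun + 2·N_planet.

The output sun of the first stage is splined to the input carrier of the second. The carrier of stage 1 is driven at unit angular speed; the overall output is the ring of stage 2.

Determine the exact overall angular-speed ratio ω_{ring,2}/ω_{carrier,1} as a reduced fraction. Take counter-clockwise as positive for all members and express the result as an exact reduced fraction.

Stage 1: N_ring = 28 + 2·20 = 68
Stage 1: 28(ω_s−ω_c) = −68(ω_r−ω_c),  ω_r=0, ω_c=1
Stage 1: ω_s = 1 − (68/28)(0−1) = 24/7
  ⇒ ω_s¹/ω_c¹ = 24/7
Stage 2: N_ring = 22 + 2·15 = 52
Stage 2: 22(ω_s−ω_c) = −52(ω_r−ω_c),  ω_s=0, ω_c=1
Stage 2: ω_r = 1 − (22/52)(0−1) = 37/26
  ⇒ ω_r²/ω_c² = 37/26
Coupling ω_c² = ω_s¹ ⇒ overall = 24/7 × 37/26 = 444/91

444/91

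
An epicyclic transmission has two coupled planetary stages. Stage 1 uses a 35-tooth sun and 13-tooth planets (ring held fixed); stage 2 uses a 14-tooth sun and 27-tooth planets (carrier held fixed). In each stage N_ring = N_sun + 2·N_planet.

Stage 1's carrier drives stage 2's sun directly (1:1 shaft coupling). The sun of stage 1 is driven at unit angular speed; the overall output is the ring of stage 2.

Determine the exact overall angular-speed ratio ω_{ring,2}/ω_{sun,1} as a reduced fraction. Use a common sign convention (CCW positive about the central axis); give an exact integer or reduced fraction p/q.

-245/3264

Stage 1: N_ring = 35 + 2·13 = 61
Stage 1: 35(ω_s−ω_c) = −61(ω_r−ω_c),  ω_r=0, ω_s=1
Stage 1: 35(1−ω_c) = −61(0−ω_c)  ⇒  96ω_c = 35  ⇒  ω_c = 35/96
  ⇒ ω_c¹/ω_s¹ = 35/96
Stage 2: N_ring = 14 + 2·27 = 68
Stage 2: 14(ω_s−ω_c) = −68(ω_r−ω_c),  ω_c=0, ω_s=1
Stage 2: ω_r = 0 − (14/68)(1−0) = -7/34
  ⇒ ω_r²/ω_s² = -7/34
Coupling ω_s² = ω_c¹ ⇒ overall = 35/96 × -7/34 = -245/3264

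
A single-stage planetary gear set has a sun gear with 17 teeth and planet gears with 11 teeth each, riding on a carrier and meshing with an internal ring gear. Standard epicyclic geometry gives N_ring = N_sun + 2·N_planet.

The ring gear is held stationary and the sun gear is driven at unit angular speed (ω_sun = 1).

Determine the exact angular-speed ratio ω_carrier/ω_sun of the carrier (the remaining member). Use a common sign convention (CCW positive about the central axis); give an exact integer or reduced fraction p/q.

17/56

N_ring = 17 + 2·11 = 39
17(ω_s−ω_c) = −39(ω_r−ω_c),  ω_r=0, ω_s=1
17(1−ω_c) = −39(0−ω_c)  ⇒  56ω_c = 17  ⇒  ω_c = 17/56
ω_c/ω_s = 17/56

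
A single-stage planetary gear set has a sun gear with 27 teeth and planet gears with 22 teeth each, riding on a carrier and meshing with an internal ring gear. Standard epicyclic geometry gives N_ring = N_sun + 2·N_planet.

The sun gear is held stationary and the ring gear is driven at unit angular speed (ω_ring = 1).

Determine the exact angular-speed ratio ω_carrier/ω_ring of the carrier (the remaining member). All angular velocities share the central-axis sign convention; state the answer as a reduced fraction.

N_ring = 27 + 2·22 = 71
27(ω_s−ω_c) = −71(ω_r−ω_c),  ω_s=0, ω_r=1
27(0−ω_c) = −71(1−ω_c)  ⇒  98ω_c = 71  ⇒  ω_c = 71/98
ω_c/ω_r = 71/98

71/98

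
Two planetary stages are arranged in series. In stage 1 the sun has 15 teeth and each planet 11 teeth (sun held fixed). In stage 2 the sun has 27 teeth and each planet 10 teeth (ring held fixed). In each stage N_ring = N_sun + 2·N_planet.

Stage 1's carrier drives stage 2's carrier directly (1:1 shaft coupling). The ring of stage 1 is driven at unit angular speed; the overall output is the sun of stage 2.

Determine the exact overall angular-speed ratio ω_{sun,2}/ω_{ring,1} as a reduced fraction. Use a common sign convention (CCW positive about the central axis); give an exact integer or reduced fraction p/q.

Stage 1: N_ring = 15 + 2·11 = 37
Stage 1: 15(ω_s−ω_c) = −37(ω_r−ω_c),  ω_s=0, ω_r=1
Stage 1: 15(0−ω_c) = −37(1−ω_c)  ⇒  52ω_c = 37  ⇒  ω_c = 37/52
  ⇒ ω_c¹/ω_r¹ = 37/52
Stage 2: N_ring = 27 + 2·10 = 47
Stage 2: 27(ω_s−ω_c) = −47(ω_r−ω_c),  ω_r=0, ω_c=1
Stage 2: ω_s = 1 − (47/27)(0−1) = 74/27
  ⇒ ω_s²/ω_c² = 74/27
Coupling ω_c² = ω_c¹ ⇒ overall = 37/52 × 74/27 = 1369/702

1369/702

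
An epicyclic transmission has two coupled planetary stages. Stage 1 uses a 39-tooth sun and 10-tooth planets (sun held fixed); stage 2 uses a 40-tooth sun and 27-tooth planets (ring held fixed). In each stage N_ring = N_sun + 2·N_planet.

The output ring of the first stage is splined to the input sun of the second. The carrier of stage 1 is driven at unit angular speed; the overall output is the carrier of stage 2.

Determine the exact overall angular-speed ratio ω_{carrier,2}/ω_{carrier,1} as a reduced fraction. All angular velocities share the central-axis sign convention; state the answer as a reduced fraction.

Stage 1: N_ring = 39 + 2·10 = 59
Stage 1: 39(ω_s−ω_c) = −59(ω_r−ω_c),  ω_s=0, ω_c=1
Stage 1: ω_r = 1 − (39/59)(0−1) = 98/59
  ⇒ ω_r¹/ω_c¹ = 98/59
Stage 2: N_ring = 40 + 2·27 = 94
Stage 2: 40(ω_s−ω_c) = −94(ω_r−ω_c),  ω_r=0, ω_s=1
Stage 2: 40(1−ω_c) = −94(0−ω_c)  ⇒  134ω_c = 40  ⇒  ω_c = 20/67
  ⇒ ω_c²/ω_s² = 20/67
Coupling ω_s² = ω_r¹ ⇒ overall = 98/59 × 20/67 = 1960/3953

1960/3953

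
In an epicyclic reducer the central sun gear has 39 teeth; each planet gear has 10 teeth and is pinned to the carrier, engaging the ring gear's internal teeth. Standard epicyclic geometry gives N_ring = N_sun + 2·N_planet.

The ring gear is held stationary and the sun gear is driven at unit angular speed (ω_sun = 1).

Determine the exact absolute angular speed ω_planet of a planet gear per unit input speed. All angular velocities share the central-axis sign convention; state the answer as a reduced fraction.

N_ring = 39 + 2·10 = 59
39(ω_s−ω_c) = −59(ω_r−ω_c),  ω_r=0, ω_s=1
39(1−ω_c) = −59(0−ω_c)  ⇒  98ω_c = 39  ⇒  ω_c = 39/98
sun–planet: 39·(1−39/98) = −10·(ω_p−ω_c)  ⇒  ω_p−ω_c = −(39/10)·(59/98) = -2301/980
ω_p = 39/98 − 2301/980 = -39/20

-39/20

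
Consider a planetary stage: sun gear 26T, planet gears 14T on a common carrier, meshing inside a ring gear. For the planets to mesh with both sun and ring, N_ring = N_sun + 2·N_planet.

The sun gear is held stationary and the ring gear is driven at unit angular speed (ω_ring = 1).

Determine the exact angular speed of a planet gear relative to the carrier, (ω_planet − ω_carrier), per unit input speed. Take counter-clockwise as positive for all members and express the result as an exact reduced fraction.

N_ring = 26 + 2·14 = 54
26(ω_s−ω_c) = −54(ω_r−ω_c),  ω_s=0, ω_r=1
26(0−ω_c) = −54(1−ω_c)  ⇒  80ω_c = 54  ⇒  ω_c = 27/40
sun–planet: 26·(0−27/40) = −14·(ω_p−ω_c)  ⇒  ω_p−ω_c = −(26/14)·(-27/40) = 351/280

351/280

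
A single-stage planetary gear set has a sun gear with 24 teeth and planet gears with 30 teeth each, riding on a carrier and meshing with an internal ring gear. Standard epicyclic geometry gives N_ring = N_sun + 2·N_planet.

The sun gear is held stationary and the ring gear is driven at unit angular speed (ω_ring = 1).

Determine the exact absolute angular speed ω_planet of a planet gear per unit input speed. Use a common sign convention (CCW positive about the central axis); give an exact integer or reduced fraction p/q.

7/5

N_ring = 24 + 2·30 = 84
24(ω_s−ω_c) = −84(ω_r−ω_c),  ω_s=0, ω_r=1
24(0−ω_c) = −84(1−ω_c)  ⇒  108ω_c = 84  ⇒  ω_c = 7/9
sun–planet: 24·(0−7/9) = −30·(ω_p−ω_c)  ⇒  ω_p−ω_c = −(24/30)·(-7/9) = 28/45
ω_p = 7/9 + 28/45 = 7/5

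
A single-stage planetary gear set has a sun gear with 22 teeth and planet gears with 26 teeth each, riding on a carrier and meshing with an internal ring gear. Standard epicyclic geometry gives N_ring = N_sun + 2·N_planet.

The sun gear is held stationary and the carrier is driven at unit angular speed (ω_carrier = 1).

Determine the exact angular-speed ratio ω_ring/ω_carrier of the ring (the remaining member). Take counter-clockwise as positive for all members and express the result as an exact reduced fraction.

48/37

N_ring = 22 + 2·26 = 74
22(ω_s−ω_c) = −74(ω_r−ω_c),  ω_s=0, ω_c=1
ω_r = 1 − (22/74)(0−1) = 48/37
ω_r/ω_c = 48/37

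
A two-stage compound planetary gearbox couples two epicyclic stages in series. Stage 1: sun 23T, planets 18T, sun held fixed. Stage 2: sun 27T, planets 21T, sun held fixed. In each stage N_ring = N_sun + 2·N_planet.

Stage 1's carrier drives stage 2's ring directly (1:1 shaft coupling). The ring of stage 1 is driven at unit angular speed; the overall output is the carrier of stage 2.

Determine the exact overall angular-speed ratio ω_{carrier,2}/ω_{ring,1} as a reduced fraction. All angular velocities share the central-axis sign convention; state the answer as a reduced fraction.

Stage 1: N_ring = 23 + 2·18 = 59
Stage 1: 23(ω_s−ω_c) = −59(ω_r−ω_c),  ω_s=0, ω_r=1
Stage 1: 23(0−ω_c) = −59(1−ω_c)  ⇒  82ω_c = 59  ⇒  ω_c = 59/82
  ⇒ ω_c¹/ω_r¹ = 59/82
Stage 2: N_ring = 27 + 2·21 = 69
Stage 2: 27(ω_s−ω_c) = −69(ω_r−ω_c),  ω_s=0, ω_r=1
Stage 2: 27(0−ω_c) = −69(1−ω_c)  ⇒  96ω_c = 69  ⇒  ω_c = 23/32
  ⇒ ω_c²/ω_r² = 23/32
Coupling ω_r² = ω_c¹ ⇒ overall = 59/82 × 23/32 = 1357/2624

1357/2624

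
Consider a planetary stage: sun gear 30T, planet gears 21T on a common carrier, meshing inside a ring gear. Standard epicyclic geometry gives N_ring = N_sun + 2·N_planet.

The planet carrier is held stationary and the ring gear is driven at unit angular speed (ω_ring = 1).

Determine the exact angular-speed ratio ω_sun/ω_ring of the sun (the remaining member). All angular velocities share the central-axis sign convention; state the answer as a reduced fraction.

N_ring = 30 + 2·21 = 72
30(ω_s−ω_c) = −72(ω_r−ω_c),  ω_c=0, ω_r=1
ω_s = 0 − (72/30)(1−0) = -12/5
ω_s/ω_r = -12/5

-12/5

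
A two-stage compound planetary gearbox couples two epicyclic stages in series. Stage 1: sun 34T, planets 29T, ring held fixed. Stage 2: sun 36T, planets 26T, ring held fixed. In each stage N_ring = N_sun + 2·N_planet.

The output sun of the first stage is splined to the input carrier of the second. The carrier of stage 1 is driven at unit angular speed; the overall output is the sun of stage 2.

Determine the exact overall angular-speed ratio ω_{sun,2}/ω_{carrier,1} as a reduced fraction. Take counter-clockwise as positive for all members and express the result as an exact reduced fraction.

217/17

Stage 1: N_ring = 34 + 2·29 = 92
Stage 1: 34(ω_s−ω_c) = −92(ω_r−ω_c),  ω_r=0, ω_c=1
Stage 1: ω_s = 1 − (92/34)(0−1) = 63/17
  ⇒ ω_s¹/ω_c¹ = 63/17
Stage 2: N_ring = 36 + 2·26 = 88
Stage 2: 36(ω_s−ω_c) = −88(ω_r−ω_c),  ω_r=0, ω_c=1
Stage 2: ω_s = 1 − (88/36)(0−1) = 31/9
  ⇒ ω_s²/ω_c² = 31/9
Coupling ω_c² = ω_s¹ ⇒ overall = 63/17 × 31/9 = 217/17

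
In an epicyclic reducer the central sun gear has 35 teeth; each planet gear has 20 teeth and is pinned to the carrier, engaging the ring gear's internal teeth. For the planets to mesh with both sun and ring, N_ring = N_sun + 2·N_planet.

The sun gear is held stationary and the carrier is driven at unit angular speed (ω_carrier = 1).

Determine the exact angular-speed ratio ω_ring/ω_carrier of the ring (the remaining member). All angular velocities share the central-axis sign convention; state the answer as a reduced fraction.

22/15

N_ring = 35 + 2·20 = 75
35(ω_s−ω_c) = −75(ω_r−ω_c),  ω_s=0, ω_c=1
ω_r = 1 − (35/75)(0−1) = 22/15
ω_r/ω_c = 22/15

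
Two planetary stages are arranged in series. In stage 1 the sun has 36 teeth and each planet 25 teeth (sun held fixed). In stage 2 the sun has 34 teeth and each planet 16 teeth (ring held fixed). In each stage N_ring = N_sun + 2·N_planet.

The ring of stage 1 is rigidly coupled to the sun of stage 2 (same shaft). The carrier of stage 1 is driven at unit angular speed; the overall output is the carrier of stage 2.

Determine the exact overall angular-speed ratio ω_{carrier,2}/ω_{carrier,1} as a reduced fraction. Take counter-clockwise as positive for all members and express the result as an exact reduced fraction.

1037/2150

Stage 1: N_ring = 36 + 2·25 = 86
Stage 1: 36(ω_s−ω_c) = −86(ω_r−ω_c),  ω_s=0, ω_c=1
Stage 1: ω_r = 1 − (36/86)(0−1) = 61/43
  ⇒ ω_r¹/ω_c¹ = 61/43
Stage 2: N_ring = 34 + 2·16 = 66
Stage 2: 34(ω_s−ω_c) = −66(ω_r−ω_c),  ω_r=0, ω_s=1
Stage 2: 34(1−ω_c) = −66(0−ω_c)  ⇒  100ω_c = 34  ⇒  ω_c = 17/50
  ⇒ ω_c²/ω_s² = 17/50
Coupling ω_s² = ω_r¹ ⇒ overall = 61/43 × 17/50 = 1037/2150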